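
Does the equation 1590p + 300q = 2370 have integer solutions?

yes

gcd(1590, 300) = 30  (1590 = 5×300 + 90, 300 = 3×90 + 30, 90 = 3×30).
30 divides 2370, so integer solutions exist.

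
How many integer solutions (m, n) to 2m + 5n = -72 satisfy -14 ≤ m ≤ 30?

gcd(5, 2) = 1.
By Bézout, 2×(-2) + 5×(1) = 1.
Particular solution: (4, -16).
General solution: m = 4 + 5t, n = -16 - 2t for integer t.
-14 ≤ 4 + 5t ≤ 30 gives t ∈ [-3, 5], which is 9 values.

9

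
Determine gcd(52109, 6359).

1

gcd(52109, 6359) = 1  (52109 = 8·6359 + 1237, 6359 = 5·1237 + 174, 1237 = 7·174 + 19, 174 = 9·19 + 3, 19 = 6·3 + 1, 3 = 3·1).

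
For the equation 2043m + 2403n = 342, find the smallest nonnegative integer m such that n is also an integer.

gcd(2403, 2043) = 9  (2403 = 1·2043 + 360, 2043 = 5·360 + 243, 360 = 1·243 + 117, 243 = 2·117 + 9, 117 = 13·9).
9 divides 342, so solutions exist.
Back-substituting, 2043·(20) + 2403·(-17) = 9.
Scale by 342/9 = 38: (m₀, n₀) = (760, -646).
General solution: m = 760 + 267t, n = -646 - 227t for integer t.
m ≥ 0: smallest is 760 mod 267 = 226 (at t = -2), with n = -192.

226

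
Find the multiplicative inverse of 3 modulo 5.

gcd(5, 3) = 1  (5 = 1*3 + 2, 3 = 1*2 + 1, 2 = 2*1).
Back-substituting, 3*(2) + 5*(-1) = 1.
So 3*2 ≡ 1 (mod 5), and 2 mod 5 = 2.

2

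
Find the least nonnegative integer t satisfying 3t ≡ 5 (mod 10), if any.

5

gcd(10, 3) = 1  (10 = 3×3 + 1, 3 = 3×1).
1 divides 5, so solutions exist.
Back-substituting, 3×(-3) + 10×(1) = 1.
So 3×(-3) ≡ 1 (mod 10); multiply by 5: t ≡ -15 (mod 10).
Smallest nonnegative: t = -15 mod 10 = 5.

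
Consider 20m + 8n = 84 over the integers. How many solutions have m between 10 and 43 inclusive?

17

gcd(20, 8) = 4  (20 = 2·8 + 4, 8 = 2·4).
Back-substituting, 20·(1) + 8·(-2) = 4.
Scale by 21: particular solution (21, -42); reduce m mod 2: (1, 8).
General solution: m = 1 + 2t, n = 8 - 5t for integer t.
10 ≤ 1 + 2t ≤ 43 gives t ∈ [5, 21], which is 17 values.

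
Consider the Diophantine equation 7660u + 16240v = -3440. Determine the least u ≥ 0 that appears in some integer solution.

184

gcd(16240, 7660) = 20.
20 divides -3440, so solutions exist.
By Bézout, 7660×(-53) + 16240×(25) = 20.
Scale by -3440/20 = -172: (u₀, v₀) = (9116, -4300).
General solution: u = 9116 + 812t, v = -4300 - 383t for integer t.
u ≥ 0: smallest is 9116 mod 812 = 184 (at t = -11), with v = -87.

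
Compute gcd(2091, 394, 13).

1

gcd(2091, 394):
  2091 = 5×394 + 121
  394 = 3×121 + 31
  121 = 3×31 + 28
  31 = 1×28 + 3
  28 = 9×3 + 1
  3 = 3×1
so gcd(2091, 394) = 1.
gcd(1, 13) = 1.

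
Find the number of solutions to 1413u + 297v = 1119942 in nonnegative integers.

gcd(1413, 297) = 9.
By Bézout, 1413×(4) + 297×(-19) = 9.
One solution: (13, 3709).
General: u = 13 + 33t, v = 3709 - 157t.
u ≥ 0 ⇒ t ≥ 0; v ≥ 0 ⇒ t ≤ 23. So t ∈ [0, 23]: 24 solutions.

24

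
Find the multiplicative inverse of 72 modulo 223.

127

gcd(223, 72) = 1.
By Bézout, 72*(-96) + 223*(31) = 1.
So 72*-96 ≡ 1 (mod 223), and -96 mod 223 = 127.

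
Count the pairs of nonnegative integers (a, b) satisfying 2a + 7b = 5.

0

gcd(7, 2) = 1.
By Bézout, 2*(-3) + 7*(1) = 1.
One solution: (6, -1).
General: a = 6 + 7t, b = -1 - 2t.
a ≥ 0 ⇒ t ≥ 0; b ≥ 0 ⇒ t ≤ -1. So t ∈ [0, -1]: 0 solutions.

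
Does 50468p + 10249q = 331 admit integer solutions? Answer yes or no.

no

gcd(50468, 10249) = 37  (50468 = 4·10249 + 9472, 10249 = 1·9472 + 777, 9472 = 12·777 + 148, 777 = 5·148 + 37, 148 = 4·37).
37 does not divide 331 (remainder 35), so no integer solutions.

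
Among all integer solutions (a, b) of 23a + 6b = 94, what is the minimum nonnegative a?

gcd(23, 6):
  23 = 3×6 + 5
  6 = 1×5 + 1
  5 = 5×1
so gcd(23, 6) = 1.
1 divides 94, so solutions exist.
Back-substitute for Bézout coefficients:
  1 = 6 - 1×5
  ... = 23×(-1) + 6×(4)
Scale by 94/1 = 94: (a₀, b₀) = (-94, 376).
General solution: a = -94 + 6t, b = 376 - 23t for integer t.
a ≥ 0: smallest is -94 mod 6 = 2 (at t = 16), with b = 8.

2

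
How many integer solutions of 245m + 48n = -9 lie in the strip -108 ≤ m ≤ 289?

8

gcd(245, 48):
  245 = 5·48 + 5
  48 = 9·5 + 3
  5 = 1·3 + 2
  3 = 1·2 + 1
  2 = 2·1
so gcd(245, 48) = 1.
Back-substitute for Bézout coefficients:
  1 = 3 - 1·2
  ... = 245·(-19) + 48·(97)
Scale by -9: particular solution (171, -873); reduce m mod 48: (27, -138).
General solution: m = 27 + 48t, n = -138 - 245t for integer t.
-108 ≤ 27 + 48t ≤ 289 gives t ∈ [-2, 5], which is 8 values.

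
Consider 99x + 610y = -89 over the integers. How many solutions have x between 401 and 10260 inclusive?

16

gcd(610, 99):
  610 = 6*99 + 16
  99 = 6*16 + 3
  16 = 5*3 + 1
  3 = 3*1
so gcd(610, 99) = 1.
Back-substitute for Bézout coefficients:
  1 = 16 - 5*3
  ... = 99*(-191) + 610*(31)
Scale by -89: particular solution (16999, -2759); reduce x mod 610: (529, -86).
General solution: x = 529 + 610t, y = -86 - 99t for integer t.
401 ≤ 529 + 610t ≤ 10260 gives t ∈ [0, 15], which is 16 values.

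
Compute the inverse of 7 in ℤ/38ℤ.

gcd(38, 7) = 1.
By Bézout, 7×(11) + 38×(-2) = 1.
So 7×11 ≡ 1 (mod 38), and 11 mod 38 = 11.

11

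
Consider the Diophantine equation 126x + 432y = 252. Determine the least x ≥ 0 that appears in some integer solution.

2

gcd(432, 126) = 18  (432 = 3×126 + 54, 126 = 2×54 + 18, 54 = 3×18).
18 divides 252, so solutions exist.
Back-substituting, 126×(7) + 432×(-2) = 18.
Scale by 252/18 = 14: (x₀, y₀) = (98, -28).
General solution: x = 98 + 24t, y = -28 - 7t for integer t.
x ≥ 0: smallest is 98 mod 24 = 2 (at t = -4), with y = 0.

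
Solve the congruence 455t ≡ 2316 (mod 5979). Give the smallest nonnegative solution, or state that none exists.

1398

gcd(5979, 455) = 1  (5979 = 13·455 + 64, 455 = 7·64 + 7, 64 = 9·7 + 1, 7 = 7·1).
1 divides 2316, so solutions exist.
Back-substituting, 455·(-841) + 5979·(64) = 1.
So 455·(-841) ≡ 1 (mod 5979); multiply by 2316: t ≡ -1947756 (mod 5979).
Smallest nonnegative: t = -1947756 mod 5979 = 1398.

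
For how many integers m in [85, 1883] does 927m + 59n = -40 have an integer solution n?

31

gcd(927, 59):
  927 = 15·59 + 42
  59 = 1·42 + 17
  42 = 2·17 + 8
  17 = 2·8 + 1
  8 = 8·1
so gcd(927, 59) = 1.
Back-substitute for Bézout coefficients:
  1 = 17 - 2·8
  ... = 927·(-7) + 59·(110)
Scale by -40: particular solution (280, -4400); reduce m mod 59: (44, -692).
General solution: m = 44 + 59t, n = -692 - 927t for integer t.
85 ≤ 44 + 59t ≤ 1883 gives t ∈ [1, 31], which is 31 values.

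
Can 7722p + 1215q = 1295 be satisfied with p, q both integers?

no

gcd(7722, 1215) = 27  (7722 = 6×1215 + 432, 1215 = 2×432 + 351, 432 = 1×351 + 81, 351 = 4×81 + 27, 81 = 3×27).
27 does not divide 1295 (remainder 26), so no integer solutions.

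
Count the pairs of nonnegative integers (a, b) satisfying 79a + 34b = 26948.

gcd(79, 34):
  79 = 2×34 + 11
  34 = 3×11 + 1
  11 = 11×1
so gcd(79, 34) = 1.
Back-substitute for Bézout coefficients:
  1 = 34 - 3×11
  ... = 79×(-3) + 34×(7)
Scale by 26948: one solution is (-80844, 188636). Reduce a mod 34: (8, 774).
General: a = 8 + 34t, b = 774 - 79t.
a ≥ 0 ⇒ t ≥ 0; b ≥ 0 ⇒ t ≤ 9. So t ∈ [0, 9]: 10 solutions.

10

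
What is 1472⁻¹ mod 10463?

8423

gcd(10463, 1472) = 1  (10463 = 7·1472 + 159, 1472 = 9·159 + 41, 159 = 3·41 + 36, 41 = 1·36 + 5, 36 = 7·5 + 1, 5 = 5·1).
Back-substituting, 1472·(-2040) + 10463·(287) = 1.
So 1472·-2040 ≡ 1 (mod 10463), and -2040 mod 10463 = 8423.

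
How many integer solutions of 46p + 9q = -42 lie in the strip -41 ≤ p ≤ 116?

17

gcd(46, 9) = 1  (46 = 5·9 + 1, 9 = 9·1).
Back-substituting, 46·(1) + 9·(-5) = 1.
Scale by -42: particular solution (-42, 210); reduce p mod 9: (3, -20).
General solution: p = 3 + 9t, q = -20 - 46t for integer t.
-41 ≤ 3 + 9t ≤ 116 gives t ∈ [-4, 12], which is 17 values.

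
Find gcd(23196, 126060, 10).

gcd(126060, 23196):
  126060 = 5·23196 + 10080
  23196 = 2·10080 + 3036
  10080 = 3·3036 + 972
  3036 = 3·972 + 120
  972 = 8·120 + 12
  120 = 10·12
so gcd(126060, 23196) = 12.
gcd(12, 10) = 2.

2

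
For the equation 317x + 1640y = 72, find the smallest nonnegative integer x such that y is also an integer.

gcd(1640, 317) = 1  (1640 = 5*317 + 55, 317 = 5*55 + 42, 55 = 1*42 + 13, 42 = 3*13 + 3, 13 = 4*3 + 1, 3 = 3*1).
1 divides 72, so solutions exist.
Back-substituting, 317*(-507) + 1640*(98) = 1.
Scale by 72/1 = 72: (x₀, y₀) = (-36504, 7056).
General solution: x = -36504 + 1640t, y = 7056 - 317t for integer t.
x ≥ 0: smallest is -36504 mod 1640 = 1216 (at t = 23), with y = -235.

1216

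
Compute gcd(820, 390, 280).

gcd(820, 390):
  820 = 2×390 + 40
  390 = 9×40 + 30
  40 = 1×30 + 10
  30 = 3×10
so gcd(820, 390) = 10.
gcd(10, 280) = 10.

10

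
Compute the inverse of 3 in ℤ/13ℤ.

9

gcd(13, 3):
  13 = 4×3 + 1
  3 = 3×1
so gcd(13, 3) = 1.
Back-substitute for Bézout coefficients:
  1 = 13 - 4×3
  ... = 3×(-4) + 13×(1)
So 3×-4 ≡ 1 (mod 13), and -4 mod 13 = 9.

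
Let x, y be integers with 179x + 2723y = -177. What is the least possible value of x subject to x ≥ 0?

1718

gcd(2723, 179):
  2723 = 15*179 + 38
  179 = 4*38 + 27
  38 = 1*27 + 11
  27 = 2*11 + 5
  11 = 2*5 + 1
  5 = 5*1
so gcd(2723, 179) = 1.
1 divides -177, so solutions exist.
Back-substitute for Bézout coefficients:
  1 = 11 - 2*5
  ... = 179*(-502) + 2723*(33)
Scale by -177/1 = -177: (x₀, y₀) = (88854, -5841).
General solution: x = 88854 + 2723t, y = -5841 - 179t for integer t.
x ≥ 0: smallest is 88854 mod 2723 = 1718 (at t = -32), with y = -113.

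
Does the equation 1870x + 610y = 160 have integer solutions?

gcd(1870, 610):
  1870 = 3·610 + 40
  610 = 15·40 + 10
  40 = 4·10
so gcd(1870, 610) = 10.
10 divides 160, so integer solutions exist.

yes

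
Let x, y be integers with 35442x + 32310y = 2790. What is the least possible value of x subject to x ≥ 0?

gcd(35442, 32310):
  35442 = 1*32310 + 3132
  32310 = 10*3132 + 990
  3132 = 3*990 + 162
  990 = 6*162 + 18
  162 = 9*18
so gcd(35442, 32310) = 18.
18 divides 2790, so solutions exist.
Back-substitute for Bézout coefficients:
  18 = 990 - 6*162
  ... = 35442*(-196) + 32310*(215)
Scale by 2790/18 = 155: (x₀, y₀) = (-30380, 33325).
General solution: x = -30380 + 1795t, y = 33325 - 1969t for integer t.
x ≥ 0: smallest is -30380 mod 1795 = 135 (at t = 17), with y = -148.

135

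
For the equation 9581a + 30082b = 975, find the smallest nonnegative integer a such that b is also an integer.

gcd(30082, 9581) = 13.
13 divides 975, so solutions exist.
By Bézout, 9581*(-1011) + 30082*(322) = 13.
Scale by 975/13 = 75: (a₀, b₀) = (-75825, 24150).
General solution: a = -75825 + 2314t, b = 24150 - 737t for integer t.
a ≥ 0: smallest is -75825 mod 2314 = 537 (at t = 33), with b = -171.

537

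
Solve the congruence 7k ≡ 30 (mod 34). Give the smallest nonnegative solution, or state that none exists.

gcd(34, 7) = 1  (34 = 4×7 + 6, 7 = 1×6 + 1, 6 = 6×1).
1 divides 30, so solutions exist.
Back-substituting, 7×(5) + 34×(-1) = 1.
So 7×(5) ≡ 1 (mod 34); multiply by 30: k ≡ 150 (mod 34).
Smallest nonnegative: k = 150 mod 34 = 14.

14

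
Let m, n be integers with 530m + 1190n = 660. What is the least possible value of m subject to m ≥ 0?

118

gcd(1190, 530):
  1190 = 2*530 + 130
  530 = 4*130 + 10
  130 = 13*10
so gcd(1190, 530) = 10.
10 divides 660, so solutions exist.
Back-substitute for Bézout coefficients:
  10 = 530 - 4*130
  ... = 530*(9) + 1190*(-4)
Scale by 660/10 = 66: (m₀, n₀) = (594, -264).
General solution: m = 594 + 119t, n = -264 - 53t for integer t.
m ≥ 0: smallest is 594 mod 119 = 118 (at t = -4), with n = -52.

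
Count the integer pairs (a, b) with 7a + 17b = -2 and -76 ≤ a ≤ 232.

gcd(17, 7) = 1.
By Bézout, 7×(5) + 17×(-2) = 1.
Particular solution: (7, -3).
General solution: a = 7 + 17t, b = -3 - 7t for integer t.
-76 ≤ 7 + 17t ≤ 232 gives t ∈ [-4, 13], which is 18 values.

18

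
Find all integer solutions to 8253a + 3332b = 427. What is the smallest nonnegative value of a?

319

gcd(8253, 3332) = 7.
7 divides 427, so solutions exist.
By Bézout, 8253*(-65) + 3332*(161) = 7.
Scale by 427/7 = 61: (a₀, b₀) = (-3965, 9821).
General solution: a = -3965 + 476t, b = 9821 - 1179t for integer t.
a ≥ 0: smallest is -3965 mod 476 = 319 (at t = 9), with b = -790.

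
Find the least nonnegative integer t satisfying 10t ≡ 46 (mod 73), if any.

63

gcd(73, 10) = 1.
1 divides 46, so solutions exist.
By Bézout, 10*(22) + 73*(-3) = 1.
So 10*(22) ≡ 1 (mod 73); multiply by 46: t ≡ 1012 (mod 73).
Smallest nonnegative: t = 1012 mod 73 = 63.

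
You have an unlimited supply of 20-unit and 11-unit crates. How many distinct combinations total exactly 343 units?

Need nonnegative integers with 20j + 11k = 343.
gcd(20, 11) = 1, and 20·(5) + 11·(-9) = 1.
So (j₀, k₀) = (1715, -3087); general j = 1715 + 11t, k = -3087 - 20t.
j ≥ 0 ⇒ t ≥ -155; k ≥ 0 ⇒ t ≤ -155. That's 1 value of t.

1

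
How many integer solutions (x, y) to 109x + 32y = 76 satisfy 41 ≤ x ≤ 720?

gcd(109, 32):
  109 = 3×32 + 13
  32 = 2×13 + 6
  13 = 2×6 + 1
  6 = 6×1
so gcd(109, 32) = 1.
Back-substitute for Bézout coefficients:
  1 = 13 - 2×6
  ... = 109×(5) + 32×(-17)
Scale by 76: particular solution (380, -1292); reduce x mod 32: (28, -93).
General solution: x = 28 + 32t, y = -93 - 109t for integer t.
41 ≤ 28 + 32t ≤ 720 gives t ∈ [1, 21], which is 21 values.

21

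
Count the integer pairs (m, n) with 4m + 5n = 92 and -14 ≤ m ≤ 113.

26

gcd(5, 4):
  5 = 1×4 + 1
  4 = 4×1
so gcd(5, 4) = 1.
Back-substitute for Bézout coefficients:
  1 = 5 - 1×4
  ... = 4×(-1) + 5×(1)
Scale by 92: particular solution (-92, 92); reduce m mod 5: (3, 16).
General solution: m = 3 + 5t, n = 16 - 4t for integer t.
-14 ≤ 3 + 5t ≤ 113 gives t ∈ [-3, 22], which is 26 values.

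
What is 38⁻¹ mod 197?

gcd(197, 38) = 1  (197 = 5×38 + 7, 38 = 5×7 + 3, 7 = 2×3 + 1, 3 = 3×1).
Back-substituting, 38×(-57) + 197×(11) = 1.
So 38×-57 ≡ 1 (mod 197), and -57 mod 197 = 140.

140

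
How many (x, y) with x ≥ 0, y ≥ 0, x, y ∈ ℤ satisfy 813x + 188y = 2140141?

gcd(813, 188) = 1  (813 = 4×188 + 61, 188 = 3×61 + 5, 61 = 12×5 + 1, 5 = 5×1).
Back-substituting, 813×(37) + 188×(-160) = 1.
Scale by 2140141: one solution is (79185217, -342422560). Reduce x mod 188: (181, 10601).
General: x = 181 + 188t, y = 10601 - 813t.
x ≥ 0 ⇒ t ≥ 0; y ≥ 0 ⇒ t ≤ 13. So t ∈ [0, 13]: 14 solutions.

14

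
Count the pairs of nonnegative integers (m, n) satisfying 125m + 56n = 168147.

gcd(125, 56) = 1  (125 = 2×56 + 13, 56 = 4×13 + 4, 13 = 3×4 + 1, 4 = 4×1).
Back-substituting, 125×(13) + 56×(-29) = 1.
Scale by 168147: one solution is (2185911, -4876263). Reduce m mod 56: (7, 2987).
General: m = 7 + 56t, n = 2987 - 125t.
m ≥ 0 ⇒ t ≥ 0; n ≥ 0 ⇒ t ≤ 23. So t ∈ [0, 23]: 24 solutions.

24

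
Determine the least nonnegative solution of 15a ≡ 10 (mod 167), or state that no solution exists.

112

gcd(167, 15) = 1  (167 = 11·15 + 2, 15 = 7·2 + 1, 2 = 2·1).
1 divides 10, so solutions exist.
Back-substituting, 15·(78) + 167·(-7) = 1.
So 15·(78) ≡ 1 (mod 167); multiply by 10: a ≡ 780 (mod 167).
Smallest nonnegative: a = 780 mod 167 = 112.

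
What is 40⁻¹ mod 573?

gcd(573, 40) = 1.
By Bézout, 40·(43) + 573·(-3) = 1.
So 40·43 ≡ 1 (mod 573), and 43 mod 573 = 43.

43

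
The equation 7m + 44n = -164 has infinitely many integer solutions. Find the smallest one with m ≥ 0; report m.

8

gcd(44, 7):
  44 = 6*7 + 2
  7 = 3*2 + 1
  2 = 2*1
so gcd(44, 7) = 1.
1 divides -164, so solutions exist.
Back-substitute for Bézout coefficients:
  1 = 7 - 3*2
  ... = 7*(19) + 44*(-3)
Scale by -164/1 = -164: (m₀, n₀) = (-3116, 492).
General solution: m = -3116 + 44t, n = 492 - 7t for integer t.
m ≥ 0: smallest is -3116 mod 44 = 8 (at t = 71), with n = -5.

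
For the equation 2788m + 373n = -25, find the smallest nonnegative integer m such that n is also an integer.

356

gcd(2788, 373) = 1.
1 divides -25, so solutions exist.
By Bézout, 2788×(-59) + 373×(441) = 1.
Scale by -25/1 = -25: (m₀, n₀) = (1475, -11025).
General solution: m = 1475 + 373t, n = -11025 - 2788t for integer t.
m ≥ 0: smallest is 1475 mod 373 = 356 (at t = -3), with n = -2661.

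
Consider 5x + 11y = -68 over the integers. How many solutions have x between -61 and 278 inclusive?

30

gcd(11, 5):
  11 = 2·5 + 1
  5 = 5·1
so gcd(11, 5) = 1.
Back-substitute for Bézout coefficients:
  1 = 11 - 2·5
  ... = 5·(-2) + 11·(1)
Scale by -68: particular solution (136, -68); reduce x mod 11: (4, -8).
General solution: x = 4 + 11t, y = -8 - 5t for integer t.
-61 ≤ 4 + 11t ≤ 278 gives t ∈ [-5, 24], which is 30 values.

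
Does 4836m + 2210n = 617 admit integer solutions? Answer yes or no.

gcd(4836, 2210):
  4836 = 2·2210 + 416
  2210 = 5·416 + 130
  416 = 3·130 + 26
  130 = 5·26
so gcd(4836, 2210) = 26.
26 does not divide 617 (remainder 19), so no integer solutions.

no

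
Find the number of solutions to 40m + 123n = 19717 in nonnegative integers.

4

gcd(123, 40) = 1  (123 = 3*40 + 3, 40 = 13*3 + 1, 3 = 3*1).
Back-substituting, 40*(40) + 123*(-13) = 1.
Scale by 19717: one solution is (788680, -256321). Reduce m mod 123: (4, 159).
General: m = 4 + 123t, n = 159 - 40t.
m ≥ 0 ⇒ t ≥ 0; n ≥ 0 ⇒ t ≤ 3. So t ∈ [0, 3]: 4 solutions.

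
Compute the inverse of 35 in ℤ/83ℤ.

gcd(83, 35):
  83 = 2·35 + 13
  35 = 2·13 + 9
  13 = 1·9 + 4
  9 = 2·4 + 1
  4 = 4·1
so gcd(83, 35) = 1.
Back-substitute for Bézout coefficients:
  1 = 9 - 2·4
  ... = 35·(19) + 83·(-8)
So 35·19 ≡ 1 (mod 83), and 19 mod 83 = 19.

19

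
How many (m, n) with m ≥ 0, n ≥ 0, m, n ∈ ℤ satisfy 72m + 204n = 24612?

20

gcd(204, 72):
  204 = 2·72 + 60
  72 = 1·60 + 12
  60 = 5·12
so gcd(204, 72) = 12.
Back-substitute for Bézout coefficients:
  12 = 72 - 1·60
  ... = 72·(3) + 204·(-1)
Scale by 2051: one solution is (6153, -2051). Reduce m mod 17: (16, 115).
General: m = 16 + 17t, n = 115 - 6t.
m ≥ 0 ⇒ t ≥ 0; n ≥ 0 ⇒ t ≤ 19. So t ∈ [0, 19]: 20 solutions.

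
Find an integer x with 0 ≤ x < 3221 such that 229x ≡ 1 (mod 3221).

858

gcd(3221, 229):
  3221 = 14·229 + 15
  229 = 15·15 + 4
  15 = 3·4 + 3
  4 = 1·3 + 1
  3 = 3·1
so gcd(3221, 229) = 1.
Back-substitute for Bézout coefficients:
  1 = 4 - 1·3
  ... = 229·(858) + 3221·(-61)
So 229·858 ≡ 1 (mod 3221), and 858 mod 3221 = 858.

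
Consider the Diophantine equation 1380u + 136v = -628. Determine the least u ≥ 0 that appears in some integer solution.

gcd(1380, 136):
  1380 = 10×136 + 20
  136 = 6×20 + 16
  20 = 1×16 + 4
  16 = 4×4
so gcd(1380, 136) = 4.
4 divides -628, so solutions exist.
Back-substitute for Bézout coefficients:
  4 = 20 - 1×16
  ... = 1380×(7) + 136×(-71)
Scale by -628/4 = -157: (u₀, v₀) = (-1099, 11147).
General solution: u = -1099 + 34t, v = 11147 - 345t for integer t.
u ≥ 0: smallest is -1099 mod 34 = 23 (at t = 33), with v = -238.

23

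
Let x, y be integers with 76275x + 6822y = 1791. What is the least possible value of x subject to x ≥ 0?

gcd(76275, 6822):
  76275 = 11*6822 + 1233
  6822 = 5*1233 + 657
  1233 = 1*657 + 576
  657 = 1*576 + 81
  576 = 7*81 + 9
  81 = 9*9
so gcd(76275, 6822) = 9.
9 divides 1791, so solutions exist.
Back-substitute for Bézout coefficients:
  9 = 576 - 7*81
  ... = 76275*(83) + 6822*(-928)
Scale by 1791/9 = 199: (x₀, y₀) = (16517, -184672).
General solution: x = 16517 + 758t, y = -184672 - 8475t for integer t.
x ≥ 0: smallest is 16517 mod 758 = 599 (at t = -21), with y = -6697.

599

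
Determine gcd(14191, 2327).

1

gcd(14191, 2327):
  14191 = 6×2327 + 229
  2327 = 10×229 + 37
  229 = 6×37 + 7
  37 = 5×7 + 2
  7 = 3×2 + 1
  2 = 2×1
so gcd(14191, 2327) = 1.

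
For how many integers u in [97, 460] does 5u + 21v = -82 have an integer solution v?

gcd(21, 5) = 1  (21 = 4*5 + 1, 5 = 5*1).
Back-substituting, 5*(-4) + 21*(1) = 1.
Scale by -82: particular solution (328, -82); reduce u mod 21: (13, -7).
General solution: u = 13 + 21t, v = -7 - 5t for integer t.
97 ≤ 13 + 21t ≤ 460 gives t ∈ [4, 21], which is 18 values.

18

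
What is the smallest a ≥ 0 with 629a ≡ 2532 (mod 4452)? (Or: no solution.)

4272

gcd(4452, 629) = 1  (4452 = 7×629 + 49, 629 = 12×49 + 41, 49 = 1×41 + 8, 41 = 5×8 + 1, 8 = 8×1).
1 divides 2532, so solutions exist.
Back-substituting, 629×(545) + 4452×(-77) = 1.
So 629×(545) ≡ 1 (mod 4452); multiply by 2532: a ≡ 1379940 (mod 4452).
Smallest nonnegative: a = 1379940 mod 4452 = 4272.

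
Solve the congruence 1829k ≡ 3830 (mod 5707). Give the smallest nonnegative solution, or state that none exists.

gcd(5707, 1829) = 1.
1 divides 3830, so solutions exist.
By Bézout, 1829·(-1323) + 5707·(424) = 1.
So 1829·(-1323) ≡ 1 (mod 5707); multiply by 3830: k ≡ -5067090 (mod 5707).
Smallest nonnegative: k = -5067090 mod 5707 = 726.

726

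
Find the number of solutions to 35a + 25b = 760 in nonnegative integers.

gcd(35, 25) = 5  (35 = 1·25 + 10, 25 = 2·10 + 5, 10 = 2·5).
Back-substituting, 35·(-2) + 25·(3) = 5.
Scale by 152: one solution is (-304, 456). Reduce a mod 5: (1, 29).
General: a = 1 + 5t, b = 29 - 7t.
a ≥ 0 ⇒ t ≥ 0; b ≥ 0 ⇒ t ≤ 4. So t ∈ [0, 4]: 5 solutions.

5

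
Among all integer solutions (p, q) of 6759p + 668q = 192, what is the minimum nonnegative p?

gcd(6759, 668):
  6759 = 10×668 + 79
  668 = 8×79 + 36
  79 = 2×36 + 7
  36 = 5×7 + 1
  7 = 7×1
so gcd(6759, 668) = 1.
1 divides 192, so solutions exist.
Back-substitute for Bézout coefficients:
  1 = 36 - 5×7
  ... = 6759×(-93) + 668×(941)
Scale by 192/1 = 192: (p₀, q₀) = (-17856, 180672).
General solution: p = -17856 + 668t, q = 180672 - 6759t for integer t.
p ≥ 0: smallest is -17856 mod 668 = 180 (at t = 27), with q = -1821.

180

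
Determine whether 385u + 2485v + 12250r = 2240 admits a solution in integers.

gcd(2485, 385):
  2485 = 6*385 + 175
  385 = 2*175 + 35
  175 = 5*35
so gcd(2485, 385) = 35.
gcd(35, 12250) = 35.
35 divides 2240, so integer solutions exist.

yes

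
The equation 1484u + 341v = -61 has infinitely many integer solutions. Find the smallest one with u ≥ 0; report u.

gcd(1484, 341) = 1  (1484 = 4·341 + 120, 341 = 2·120 + 101, 120 = 1·101 + 19, 101 = 5·19 + 6, 19 = 3·6 + 1, 6 = 6·1).
1 divides -61, so solutions exist.
Back-substituting, 1484·(54) + 341·(-235) = 1.
Scale by -61/1 = -61: (u₀, v₀) = (-3294, 14335).
General solution: u = -3294 + 341t, v = 14335 - 1484t for integer t.
u ≥ 0: smallest is -3294 mod 341 = 116 (at t = 10), with v = -505.

116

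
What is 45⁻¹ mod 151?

gcd(151, 45) = 1.
By Bézout, 45·(47) + 151·(-14) = 1.
So 45·47 ≡ 1 (mod 151), and 47 mod 151 = 47.

47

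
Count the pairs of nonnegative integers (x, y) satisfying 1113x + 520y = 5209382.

gcd(1113, 520) = 1.
By Bézout, 1113·(57) + 520·(-122) = 1.
One solution: (214, 9560).
General: x = 214 + 520t, y = 9560 - 1113t.
x ≥ 0 ⇒ t ≥ 0; y ≥ 0 ⇒ t ≤ 8. So t ∈ [0, 8]: 9 solutions.

9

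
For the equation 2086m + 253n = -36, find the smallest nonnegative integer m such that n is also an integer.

gcd(2086, 253):
  2086 = 8*253 + 62
  253 = 4*62 + 5
  62 = 12*5 + 2
  5 = 2*2 + 1
  2 = 2*1
so gcd(2086, 253) = 1.
1 divides -36, so solutions exist.
Back-substitute for Bézout coefficients:
  1 = 5 - 2*2
  ... = 2086*(-102) + 253*(841)
Scale by -36/1 = -36: (m₀, n₀) = (3672, -30276).
General solution: m = 3672 + 253t, n = -30276 - 2086t for integer t.
m ≥ 0: smallest is 3672 mod 253 = 130 (at t = -14), with n = -1072.

130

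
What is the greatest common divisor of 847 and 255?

1

gcd(847, 255) = 1  (847 = 3*255 + 82, 255 = 3*82 + 9, 82 = 9*9 + 1, 9 = 9*1).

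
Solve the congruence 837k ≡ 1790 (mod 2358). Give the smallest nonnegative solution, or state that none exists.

no solution

gcd(2358, 837) = 9.
9 does not divide 1790, so the congruence has no solution.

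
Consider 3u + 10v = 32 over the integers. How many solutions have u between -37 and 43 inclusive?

gcd(10, 3) = 1  (10 = 3×3 + 1, 3 = 3×1).
Back-substituting, 3×(-3) + 10×(1) = 1.
Scale by 32: particular solution (-96, 32); reduce u mod 10: (4, 2).
General solution: u = 4 + 10t, v = 2 - 3t for integer t.
-37 ≤ 4 + 10t ≤ 43 gives t ∈ [-4, 3], which is 8 values.

8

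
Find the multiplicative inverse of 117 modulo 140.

gcd(140, 117) = 1  (140 = 1·117 + 23, 117 = 5·23 + 2, 23 = 11·2 + 1, 2 = 2·1).
Back-substituting, 117·(-67) + 140·(56) = 1.
So 117·-67 ≡ 1 (mod 140), and -67 mod 140 = 73.

73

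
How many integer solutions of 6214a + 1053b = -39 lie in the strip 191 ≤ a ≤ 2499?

gcd(6214, 1053) = 13  (6214 = 5·1053 + 949, 1053 = 1·949 + 104, 949 = 9·104 + 13, 104 = 8·13).
Back-substituting, 6214·(10) + 1053·(-59) = 13.
Scale by -3: particular solution (-30, 177); reduce a mod 81: (51, -301).
General solution: a = 51 + 81t, b = -301 - 478t for integer t.
191 ≤ 51 + 81t ≤ 2499 gives t ∈ [2, 30], which is 29 values.

29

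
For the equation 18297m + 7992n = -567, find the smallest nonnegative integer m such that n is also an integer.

gcd(18297, 7992):
  18297 = 2·7992 + 2313
  7992 = 3·2313 + 1053
  2313 = 2·1053 + 207
  1053 = 5·207 + 18
  207 = 11·18 + 9
  18 = 2·9
so gcd(18297, 7992) = 9.
9 divides -567, so solutions exist.
Back-substitute for Bézout coefficients:
  9 = 207 - 11·18
  ... = 18297·(425) + 7992·(-973)
Scale by -567/9 = -63: (m₀, n₀) = (-26775, 61299).
General solution: m = -26775 + 888t, n = 61299 - 2033t for integer t.
m ≥ 0: smallest is -26775 mod 888 = 753 (at t = 31), with n = -1724.

753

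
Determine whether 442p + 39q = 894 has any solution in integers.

gcd(442, 39) = 13  (442 = 11·39 + 13, 39 = 3·13).
13 does not divide 894 (remainder 10), so no integer solutions.

no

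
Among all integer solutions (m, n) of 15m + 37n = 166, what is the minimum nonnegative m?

gcd(37, 15) = 1  (37 = 2×15 + 7, 15 = 2×7 + 1, 7 = 7×1).
1 divides 166, so solutions exist.
Back-substituting, 15×(5) + 37×(-2) = 1.
Scale by 166/1 = 166: (m₀, n₀) = (830, -332).
General solution: m = 830 + 37t, n = -332 - 15t for integer t.
m ≥ 0: smallest is 830 mod 37 = 16 (at t = -22), with n = -2.

16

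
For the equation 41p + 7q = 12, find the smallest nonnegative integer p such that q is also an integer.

2

gcd(41, 7):
  41 = 5*7 + 6
  7 = 1*6 + 1
  6 = 6*1
so gcd(41, 7) = 1.
1 divides 12, so solutions exist.
Back-substitute for Bézout coefficients:
  1 = 7 - 1*6
  ... = 41*(-1) + 7*(6)
Scale by 12/1 = 12: (p₀, q₀) = (-12, 72).
General solution: p = -12 + 7t, q = 72 - 41t for integer t.
p ≥ 0: smallest is -12 mod 7 = 2 (at t = 2), with q = -10.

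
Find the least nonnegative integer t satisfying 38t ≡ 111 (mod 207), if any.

gcd(207, 38) = 1  (207 = 5·38 + 17, 38 = 2·17 + 4, 17 = 4·4 + 1, 4 = 4·1).
1 divides 111, so solutions exist.
Back-substituting, 38·(-49) + 207·(9) = 1.
So 38·(-49) ≡ 1 (mod 207); multiply by 111: t ≡ -5439 (mod 207).
Smallest nonnegative: t = -5439 mod 207 = 150.

150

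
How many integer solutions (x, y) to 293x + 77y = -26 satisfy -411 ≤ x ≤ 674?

gcd(293, 77) = 1.
By Bézout, 293*(-36) + 77*(137) = 1.
Particular solution: (12, -46).
General solution: x = 12 + 77t, y = -46 - 293t for integer t.
-411 ≤ 12 + 77t ≤ 674 gives t ∈ [-5, 8], which is 14 values.

14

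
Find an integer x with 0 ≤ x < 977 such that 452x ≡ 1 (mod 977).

gcd(977, 452) = 1.
By Bézout, 452·(-348) + 977·(161) = 1.
So 452·-348 ≡ 1 (mod 977), and -348 mod 977 = 629.

629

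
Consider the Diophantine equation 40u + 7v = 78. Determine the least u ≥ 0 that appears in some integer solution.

gcd(40, 7) = 1.
1 divides 78, so solutions exist.
By Bézout, 40·(3) + 7·(-17) = 1.
Scale by 78/1 = 78: (u₀, v₀) = (234, -1326).
General solution: u = 234 + 7t, v = -1326 - 40t for integer t.
u ≥ 0: smallest is 234 mod 7 = 3 (at t = -33), with v = -6.

3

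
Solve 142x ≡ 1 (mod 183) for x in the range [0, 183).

gcd(183, 142) = 1  (183 = 1×142 + 41, 142 = 3×41 + 19, 41 = 2×19 + 3, 19 = 6×3 + 1, 3 = 3×1).
Back-substituting, 142×(58) + 183×(-45) = 1.
So 142×58 ≡ 1 (mod 183), and 58 mod 183 = 58.

58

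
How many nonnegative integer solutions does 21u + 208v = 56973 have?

14

gcd(208, 21):
  208 = 9×21 + 19
  21 = 1×19 + 2
  19 = 9×2 + 1
  2 = 2×1
so gcd(208, 21) = 1.
Back-substitute for Bézout coefficients:
  1 = 19 - 9×2
  ... = 21×(-99) + 208×(10)
Scale by 56973: one solution is (-5640327, 569730). Reduce u mod 208: (9, 273).
General: u = 9 + 208t, v = 273 - 21t.
u ≥ 0 ⇒ t ≥ 0; v ≥ 0 ⇒ t ≤ 13. So t ∈ [0, 13]: 14 solutions.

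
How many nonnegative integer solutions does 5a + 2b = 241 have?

gcd(5, 2) = 1.
By Bézout, 5·(1) + 2·(-2) = 1.
One solution: (1, 118).
General: a = 1 + 2t, b = 118 - 5t.
a ≥ 0 ⇒ t ≥ 0; b ≥ 0 ⇒ t ≤ 23. So t ∈ [0, 23]: 24 solutions.

24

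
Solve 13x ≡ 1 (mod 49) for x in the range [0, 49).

34

gcd(49, 13):
  49 = 3×13 + 10
  13 = 1×10 + 3
  10 = 3×3 + 1
  3 = 3×1
so gcd(49, 13) = 1.
Back-substitute for Bézout coefficients:
  1 = 10 - 3×3
  ... = 13×(-15) + 49×(4)
So 13×-15 ≡ 1 (mod 49), and -15 mod 49 = 34.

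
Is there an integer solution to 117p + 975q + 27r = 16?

gcd(975, 117):
  975 = 8×117 + 39
  117 = 3×39
so gcd(975, 117) = 39.
gcd(39, 27) = 3.
3 does not divide 16 (remainder 1), so no integer solutions.

no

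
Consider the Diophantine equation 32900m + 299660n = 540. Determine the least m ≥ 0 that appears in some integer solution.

gcd(299660, 32900) = 20.
20 divides 540, so solutions exist.
By Bézout, 32900×(2441) + 299660×(-268) = 20.
Scale by 540/20 = 27: (m₀, n₀) = (65907, -7236).
General solution: m = 65907 + 14983t, n = -7236 - 1645t for integer t.
m ≥ 0: smallest is 65907 mod 14983 = 5975 (at t = -4), with n = -656.

5975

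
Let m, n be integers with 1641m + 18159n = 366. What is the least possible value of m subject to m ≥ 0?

299

gcd(18159, 1641) = 3  (18159 = 11×1641 + 108, 1641 = 15×108 + 21, 108 = 5×21 + 3, 21 = 7×3).
3 divides 366, so solutions exist.
Back-substituting, 1641×(-841) + 18159×(76) = 3.
Scale by 366/3 = 122: (m₀, n₀) = (-102602, 9272).
General solution: m = -102602 + 6053t, n = 9272 - 547t for integer t.
m ≥ 0: smallest is -102602 mod 6053 = 299 (at t = 17), with n = -27.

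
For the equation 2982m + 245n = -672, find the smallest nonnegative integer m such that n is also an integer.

19

gcd(2982, 245) = 7  (2982 = 12*245 + 42, 245 = 5*42 + 35, 42 = 1*35 + 7, 35 = 5*7).
7 divides -672, so solutions exist.
Back-substituting, 2982*(6) + 245*(-73) = 7.
Scale by -672/7 = -96: (m₀, n₀) = (-576, 7008).
General solution: m = -576 + 35t, n = 7008 - 426t for integer t.
m ≥ 0: smallest is -576 mod 35 = 19 (at t = 17), with n = -234.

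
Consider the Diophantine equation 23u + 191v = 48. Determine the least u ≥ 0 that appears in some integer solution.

gcd(191, 23):
  191 = 8*23 + 7
  23 = 3*7 + 2
  7 = 3*2 + 1
  2 = 2*1
so gcd(191, 23) = 1.
1 divides 48, so solutions exist.
Back-substitute for Bézout coefficients:
  1 = 7 - 3*2
  ... = 23*(-83) + 191*(10)
Scale by 48/1 = 48: (u₀, v₀) = (-3984, 480).
General solution: u = -3984 + 191t, v = 480 - 23t for integer t.
u ≥ 0: smallest is -3984 mod 191 = 27 (at t = 21), with v = -3.

27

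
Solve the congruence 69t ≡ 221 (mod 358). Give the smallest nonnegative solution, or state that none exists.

273

gcd(358, 69) = 1  (358 = 5×69 + 13, 69 = 5×13 + 4, 13 = 3×4 + 1, 4 = 4×1).
1 divides 221, so solutions exist.
Back-substituting, 69×(-83) + 358×(16) = 1.
So 69×(-83) ≡ 1 (mod 358); multiply by 221: t ≡ -18343 (mod 358).
Smallest nonnegative: t = -18343 mod 358 = 273.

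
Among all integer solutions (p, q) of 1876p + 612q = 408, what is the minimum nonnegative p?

102

gcd(1876, 612) = 4  (1876 = 3*612 + 40, 612 = 15*40 + 12, 40 = 3*12 + 4, 12 = 3*4).
4 divides 408, so solutions exist.
Back-substituting, 1876*(46) + 612*(-141) = 4.
Scale by 408/4 = 102: (p₀, q₀) = (4692, -14382).
General solution: p = 4692 + 153t, q = -14382 - 469t for integer t.
p ≥ 0: smallest is 4692 mod 153 = 102 (at t = -30), with q = -312.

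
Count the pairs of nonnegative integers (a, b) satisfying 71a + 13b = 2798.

gcd(71, 13) = 1.
By Bézout, 71×(-2) + 13×(11) = 1.
One solution: (7, 177).
General: a = 7 + 13t, b = 177 - 71t.
a ≥ 0 ⇒ t ≥ 0; b ≥ 0 ⇒ t ≤ 2. So t ∈ [0, 2]: 3 solutions.

3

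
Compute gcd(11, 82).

1

gcd(82, 11):
  82 = 7*11 + 5
  11 = 2*5 + 1
  5 = 5*1
so gcd(82, 11) = 1.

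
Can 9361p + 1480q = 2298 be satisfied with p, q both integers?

no

gcd(9361, 1480) = 37  (9361 = 6*1480 + 481, 1480 = 3*481 + 37, 481 = 13*37).
37 does not divide 2298 (remainder 4), so no integer solutions.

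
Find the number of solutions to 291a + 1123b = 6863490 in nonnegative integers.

gcd(1123, 291) = 1  (1123 = 3·291 + 250, 291 = 1·250 + 41, 250 = 6·41 + 4, 41 = 10·4 + 1, 4 = 4·1).
Back-substituting, 291·(274) + 1123·(-71) = 1.
Scale by 6863490: one solution is (1880596260, -487307790). Reduce a mod 1123: (246, 6048).
General: a = 246 + 1123t, b = 6048 - 291t.
a ≥ 0 ⇒ t ≥ 0; b ≥ 0 ⇒ t ≤ 20. So t ∈ [0, 20]: 21 solutions.

21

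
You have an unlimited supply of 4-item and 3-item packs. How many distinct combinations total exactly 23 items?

2

Need nonnegative integers with 4j + 3k = 23.
gcd(4, 3) = 1, and 4·(1) + 3·(-1) = 1.
So (j₀, k₀) = (23, -23); general j = 23 + 3t, k = -23 - 4t.
j ≥ 0 ⇒ t ≥ -7; k ≥ 0 ⇒ t ≤ -6. That's 2 values of t.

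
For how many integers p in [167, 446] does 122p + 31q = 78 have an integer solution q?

9

gcd(122, 31):
  122 = 3×31 + 29
  31 = 1×29 + 2
  29 = 14×2 + 1
  2 = 2×1
so gcd(122, 31) = 1.
Back-substitute for Bézout coefficients:
  1 = 29 - 14×2
  ... = 122×(15) + 31×(-59)
Scale by 78: particular solution (1170, -4602); reduce p mod 31: (23, -88).
General solution: p = 23 + 31t, q = -88 - 122t for integer t.
167 ≤ 23 + 31t ≤ 446 gives t ∈ [5, 13], which is 9 values.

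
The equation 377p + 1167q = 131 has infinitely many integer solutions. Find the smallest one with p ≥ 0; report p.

994

gcd(1167, 377) = 1  (1167 = 3×377 + 36, 377 = 10×36 + 17, 36 = 2×17 + 2, 17 = 8×2 + 1, 2 = 2×1).
1 divides 131, so solutions exist.
Back-substituting, 377×(551) + 1167×(-178) = 1.
Scale by 131/1 = 131: (p₀, q₀) = (72181, -23318).
General solution: p = 72181 + 1167t, q = -23318 - 377t for integer t.
p ≥ 0: smallest is 72181 mod 1167 = 994 (at t = -61), with q = -321.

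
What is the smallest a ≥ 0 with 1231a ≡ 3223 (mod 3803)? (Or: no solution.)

1053

gcd(3803, 1231):
  3803 = 3*1231 + 110
  1231 = 11*110 + 21
  110 = 5*21 + 5
  21 = 4*5 + 1
  5 = 5*1
so gcd(3803, 1231) = 1.
1 divides 3223, so solutions exist.
Back-substitute for Bézout coefficients:
  1 = 21 - 4*5
  ... = 1231*(726) + 3803*(-235)
So 1231*(726) ≡ 1 (mod 3803); multiply by 3223: a ≡ 2339898 (mod 3803).
Smallest nonnegative: a = 2339898 mod 3803 = 1053.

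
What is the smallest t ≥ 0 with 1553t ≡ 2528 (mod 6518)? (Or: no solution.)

1458

gcd(6518, 1553) = 1.
1 divides 2528, so solutions exist.
By Bézout, 1553*(-2833) + 6518*(675) = 1.
So 1553*(-2833) ≡ 1 (mod 6518); multiply by 2528: t ≡ -7161824 (mod 6518).
Smallest nonnegative: t = -7161824 mod 6518 = 1458.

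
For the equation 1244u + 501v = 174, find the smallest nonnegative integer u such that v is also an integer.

9

gcd(1244, 501) = 1.
1 divides 174, so solutions exist.
By Bézout, 1244×(-118) + 501×(293) = 1.
Scale by 174/1 = 174: (u₀, v₀) = (-20532, 50982).
General solution: u = -20532 + 501t, v = 50982 - 1244t for integer t.
u ≥ 0: smallest is -20532 mod 501 = 9 (at t = 41), with v = -22.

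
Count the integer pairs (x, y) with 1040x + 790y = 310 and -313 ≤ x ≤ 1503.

gcd(1040, 790):
  1040 = 1*790 + 250
  790 = 3*250 + 40
  250 = 6*40 + 10
  40 = 4*10
so gcd(1040, 790) = 10.
Back-substitute for Bézout coefficients:
  10 = 250 - 6*40
  ... = 1040*(19) + 790*(-25)
Scale by 31: particular solution (589, -775); reduce x mod 79: (36, -47).
General solution: x = 36 + 79t, y = -47 - 104t for integer t.
-313 ≤ 36 + 79t ≤ 1503 gives t ∈ [-4, 18], which is 23 values.

23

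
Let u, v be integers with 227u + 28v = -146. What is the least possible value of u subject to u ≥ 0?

gcd(227, 28) = 1  (227 = 8*28 + 3, 28 = 9*3 + 1, 3 = 3*1).
1 divides -146, so solutions exist.
Back-substituting, 227*(-9) + 28*(73) = 1.
Scale by -146/1 = -146: (u₀, v₀) = (1314, -10658).
General solution: u = 1314 + 28t, v = -10658 - 227t for integer t.
u ≥ 0: smallest is 1314 mod 28 = 26 (at t = -46), with v = -216.

26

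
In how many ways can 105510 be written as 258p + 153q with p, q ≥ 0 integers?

8

gcd(258, 153) = 3  (258 = 1×153 + 105, 153 = 1×105 + 48, 105 = 2×48 + 9, 48 = 5×9 + 3, 9 = 3×3).
Back-substituting, 258×(-16) + 153×(27) = 3.
Scale by 35170: one solution is (-562720, 949590). Reduce p mod 51: (14, 666).
General: p = 14 + 51t, q = 666 - 86t.
p ≥ 0 ⇒ t ≥ 0; q ≥ 0 ⇒ t ≤ 7. So t ∈ [0, 7]: 8 solutions.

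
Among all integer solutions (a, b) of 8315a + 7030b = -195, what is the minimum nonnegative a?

gcd(8315, 7030) = 5.
5 divides -195, so solutions exist.
By Bézout, 8315·(-93) + 7030·(110) = 5.
Scale by -195/5 = -39: (a₀, b₀) = (3627, -4290).
General solution: a = 3627 + 1406t, b = -4290 - 1663t for integer t.
a ≥ 0: smallest is 3627 mod 1406 = 815 (at t = -2), with b = -964.

815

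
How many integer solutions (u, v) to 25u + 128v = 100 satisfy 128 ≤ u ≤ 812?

6

gcd(128, 25) = 1.
By Bézout, 25*(41) + 128*(-8) = 1.
Particular solution: (4, 0).
General solution: u = 4 + 128t, v = 0 - 25t for integer t.
128 ≤ 4 + 128t ≤ 812 gives t ∈ [1, 6], which is 6 values.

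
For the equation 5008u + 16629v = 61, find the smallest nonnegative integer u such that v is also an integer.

gcd(16629, 5008):
  16629 = 3*5008 + 1605
  5008 = 3*1605 + 193
  1605 = 8*193 + 61
  193 = 3*61 + 10
  61 = 6*10 + 1
  10 = 10*1
so gcd(16629, 5008) = 1.
1 divides 61, so solutions exist.
Back-substitute for Bézout coefficients:
  1 = 61 - 6*10
  ... = 5008*(-1637) + 16629*(493)
Scale by 61/1 = 61: (u₀, v₀) = (-99857, 30073).
General solution: u = -99857 + 16629t, v = 30073 - 5008t for integer t.
u ≥ 0: smallest is -99857 mod 16629 = 16546 (at t = 7), with v = -4983.

16546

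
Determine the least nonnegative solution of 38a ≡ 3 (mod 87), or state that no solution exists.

gcd(87, 38):
  87 = 2·38 + 11
  38 = 3·11 + 5
  11 = 2·5 + 1
  5 = 5·1
so gcd(87, 38) = 1.
1 divides 3, so solutions exist.
Back-substitute for Bézout coefficients:
  1 = 11 - 2·5
  ... = 38·(-16) + 87·(7)
So 38·(-16) ≡ 1 (mod 87); multiply by 3: a ≡ -48 (mod 87).
Smallest nonnegative: a = -48 mod 87 = 39.

39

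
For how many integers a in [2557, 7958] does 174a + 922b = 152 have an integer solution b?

12

gcd(922, 174) = 2.
By Bézout, 174×(53) + 922×(-10) = 2.
Particular solution: (340, -64).
General solution: a = 340 + 461t, b = -64 - 87t for integer t.
2557 ≤ 340 + 461t ≤ 7958 gives t ∈ [5, 16], which is 12 values.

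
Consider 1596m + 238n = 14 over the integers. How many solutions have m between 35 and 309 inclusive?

gcd(1596, 238) = 14  (1596 = 6*238 + 168, 238 = 1*168 + 70, 168 = 2*70 + 28, 70 = 2*28 + 14, 28 = 2*14).
Back-substituting, 1596*(-7) + 238*(47) = 14.
Scale by 1: particular solution (-7, 47); reduce m mod 17: (10, -67).
General solution: m = 10 + 17t, n = -67 - 114t for integer t.
35 ≤ 10 + 17t ≤ 309 gives t ∈ [2, 17], which is 16 values.

16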